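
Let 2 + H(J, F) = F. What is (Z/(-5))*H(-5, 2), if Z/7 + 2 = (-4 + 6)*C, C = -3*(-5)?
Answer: 0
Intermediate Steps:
C = 15
H(J, F) = -2 + F
Z = 196 (Z = -14 + 7*((-4 + 6)*15) = -14 + 7*(2*15) = -14 + 7*30 = -14 + 210 = 196)
(Z/(-5))*H(-5, 2) = (196/(-5))*(-2 + 2) = -⅕*196*0 = -196/5*0 = 0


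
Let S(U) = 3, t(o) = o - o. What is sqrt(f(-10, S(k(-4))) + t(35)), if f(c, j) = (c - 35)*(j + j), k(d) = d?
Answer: 3*I*sqrt(30) ≈ 16.432*I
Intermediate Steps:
t(o) = 0
f(c, j) = 2*j*(-35 + c) (f(c, j) = (-35 + c)*(2*j) = 2*j*(-35 + c))
sqrt(f(-10, S(k(-4))) + t(35)) = sqrt(2*3*(-35 - 10) + 0) = sqrt(2*3*(-45) + 0) = sqrt(-270 + 0) = sqrt(-270) = 3*I*sqrt(30)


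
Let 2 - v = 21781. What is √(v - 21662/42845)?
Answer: 7*I*√815928740385/42845 ≈ 147.58*I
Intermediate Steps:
v = -21779 (v = 2 - 1*21781 = 2 - 21781 = -21779)
√(v - 21662/42845) = √(-21779 - 21662/42845) = √(-933142917/42845) = 7*I*√815928740385/42845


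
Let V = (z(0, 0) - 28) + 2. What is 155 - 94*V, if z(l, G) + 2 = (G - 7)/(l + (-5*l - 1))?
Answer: 2129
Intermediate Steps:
z(l, G) = -2 + (-7 + G)/(-1 - 4*l) (z(l, G) = -2 + (G - 7)/(l + (-5*l - 1)) = -2 + (-7 + G)/(l + (-1 - 5*l)) = -2 + (-7 + G)/(-1 - 4*l))
V = -21 (V = ((5 - 1*0 - 8*0)/(1 + 4*0) - 28) + 2 = ((5 + 0 + 0)/(1 + 0) - 28) + 2 = (5/1 - 28) + 2 = (1*5 - 28) + 2 = (5 - 28) + 2 = -23 + 2 = -21)
155 - 94*V = 155 - 94*(-21) = 155 + 1974 = 2129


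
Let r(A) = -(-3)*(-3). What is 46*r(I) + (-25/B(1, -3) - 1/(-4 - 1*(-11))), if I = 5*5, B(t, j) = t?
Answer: -3074/7 ≈ -439.14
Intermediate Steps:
I = 25
r(A) = -9 (r(A) = -3*3 = -9)
46*r(I) + (-25/B(1, -3) - 1/(-4 - 1*(-11))) = 46*(-9) + (-25/1 - 1/(-4 - 1*(-11))) = -414 + (-25*1 - 1/(-4 + 11)) = -414 + (-25 - 1/7) = -414 + (-25 - 1*⅐) = -414 + (-25 - ⅐) = -414 - 176/7 = -3074/7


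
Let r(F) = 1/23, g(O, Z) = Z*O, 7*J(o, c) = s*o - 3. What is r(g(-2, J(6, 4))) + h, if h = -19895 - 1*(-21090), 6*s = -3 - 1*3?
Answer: 27486/23 ≈ 1195.0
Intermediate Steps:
s = -1 (s = (-3 - 1*3)/6 = (-3 - 3)/6 = (⅙)*(-6) = -1)
h = 1195 (h = -19895 + 21090 = 1195)
J(o, c) = -3/7 - o/7 (J(o, c) = (-o - 3)/7 = (-3 - o)/7 = -3/7 - o/7)
g(O, Z) = O*Z
r(F) = 1/23
r(g(-2, J(6, 4))) + h = 1/23 + 1195 = 27486/23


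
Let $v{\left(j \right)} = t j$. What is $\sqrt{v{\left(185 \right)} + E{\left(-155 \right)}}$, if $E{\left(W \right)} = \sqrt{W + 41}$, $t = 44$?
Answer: $\sqrt{8140 + i \sqrt{114}} \approx 90.222 + 0.0592 i$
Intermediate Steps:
$E{\left(W \right)} = \sqrt{41 + W}$
$v{\left(j \right)} = 44 j$
$\sqrt{v{\left(185 \right)} + E{\left(-155 \right)}} = \sqrt{44 \cdot 185 + \sqrt{41 - 155}} = \sqrt{8140 + \sqrt{-114}} = \sqrt{8140 + i \sqrt{114}}$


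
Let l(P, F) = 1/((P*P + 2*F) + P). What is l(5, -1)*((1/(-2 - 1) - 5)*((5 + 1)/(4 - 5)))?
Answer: 8/7 ≈ 1.1429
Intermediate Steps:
l(P, F) = 1/(P + P² + 2*F) (l(P, F) = 1/((P² + 2*F) + P) = 1/(P + P² + 2*F))
l(5, -1)*((1/(-2 - 1) - 5)*((5 + 1)/(4 - 5))) = ((1/(-2 - 1) - 5)*((5 + 1)/(4 - 5)))/(5 + 5² + 2*(-1)) = ((1/(-3) - 5)*(6/(-1)))/(5 + 25 - 2) = ((-⅓ - 5)*(6*(-1)))/28 = (-16/3*(-6))/28 = (1/28)*32 = 8/7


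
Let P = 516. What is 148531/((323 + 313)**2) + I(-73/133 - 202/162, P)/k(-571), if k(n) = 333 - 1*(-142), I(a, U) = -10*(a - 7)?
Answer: 25407719881/45997262640 ≈ 0.55237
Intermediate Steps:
I(a, U) = 70 - 10*a (I(a, U) = -10*(-7 + a) = 70 - 10*a)
k(n) = 475 (k(n) = 333 + 142 = 475)
148531/((323 + 313)**2) + I(-73/133 - 202/162, P)/k(-571) = 148531/((323 + 313)**2) + (70 - 10*(-73/133 - 202/162))/475 = 148531/(636**2) + (70 - 10*(-73*1/133 - 202*1/162))*(1/475) = 148531/404496 + (70 - 10*(-73/133 - 101/81))*(1/475) = 148531*(1/404496) + (70 - 10*(-19346/10773))*(1/475) = 148531/404496 + (70 + 193460/10773)*(1/475) = 148531/404496 + (947570/10773)*(1/475) = 148531/404496 + 189514/1023435 = 25407719881/45997262640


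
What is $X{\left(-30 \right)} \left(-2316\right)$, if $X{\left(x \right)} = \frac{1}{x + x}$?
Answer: $\frac{193}{5} \approx 38.6$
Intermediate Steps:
$X{\left(x \right)} = \frac{1}{2 x}$
$X{\left(-30 \right)} \left(-2316\right) = \frac{1}{2 \left(-30\right)} \left(-2316\right) = \frac{1}{2} \left(- \frac{1}{30}\right) \left(-2316\right) = \left(- \frac{1}{60}\right) \left(-2316\right) = \frac{193}{5}$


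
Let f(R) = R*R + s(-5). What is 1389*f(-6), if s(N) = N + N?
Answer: 36114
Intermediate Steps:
s(N) = 2*N
f(R) = -10 + R**2 (f(R) = R*R + 2*(-5) = R**2 - 10 = -10 + R**2)
1389*f(-6) = 1389*(-10 + (-6)**2) = 1389*(-10 + 36) = 1389*26 = 36114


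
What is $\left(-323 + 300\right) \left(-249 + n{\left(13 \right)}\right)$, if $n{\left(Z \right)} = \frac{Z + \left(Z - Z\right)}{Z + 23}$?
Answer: $\frac{205873}{36} \approx 5718.7$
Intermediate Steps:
$n{\left(Z \right)} = \frac{Z}{23 + Z}$ ($n{\left(Z \right)} = \frac{Z + 0}{23 + Z} = \frac{Z}{23 + Z}$)
$\left(-323 + 300\right) \left(-249 + n{\left(13 \right)}\right) = \left(-323 + 300\right) \left(-249 + \frac{13}{23 + 13}\right) = - 23 \left(-249 + \frac{13}{36}\right) = \left(-23\right) \left(- \frac{8951}{36}\right) = \frac{205873}{36}$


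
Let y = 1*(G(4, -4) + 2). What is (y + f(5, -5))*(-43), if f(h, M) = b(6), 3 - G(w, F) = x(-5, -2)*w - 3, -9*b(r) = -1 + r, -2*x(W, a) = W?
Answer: 989/9 ≈ 109.89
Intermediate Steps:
x(W, a) = -W/2
b(r) = 1/9 - r/9 (b(r) = -(-1 + r)/9 = 1/9 - r/9)
G(w, F) = 6 - 5*w/2 (G(w, F) = 3 - ((-1/2*(-5))*w - 3) = 3 - (5*w/2 - 3) = 3 - (-3 + 5*w/2) = 3 + (3 - 5*w/2) = 6 - 5*w/2)
f(h, M) = -5/9 (f(h, M) = 1/9 - 1/9*6 = 1/9 - 2/3 = -5/9)
y = -2 (y = 1*((6 - 5/2*4) + 2) = 1*((6 - 10) + 2) = 1*(-4 + 2) = 1*(-2) = -2)
(y + f(5, -5))*(-43) = (-2 - 5/9)*(-43) = -23/9*(-43) = 989/9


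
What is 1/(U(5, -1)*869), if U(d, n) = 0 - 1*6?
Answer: -1/5214 ≈ -0.00019179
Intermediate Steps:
U(d, n) = -6 (U(d, n) = 0 - 6 = -6)
1/(U(5, -1)*869) = 1/(-6*869) = 1/(-5214) = -1/5214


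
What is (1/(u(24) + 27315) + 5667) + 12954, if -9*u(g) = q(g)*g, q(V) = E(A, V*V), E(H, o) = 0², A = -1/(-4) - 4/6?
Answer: 508632616/27315 ≈ 18621.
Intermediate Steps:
A = -5/12 (A = -1*(-¼) - 4*⅙ = ¼ - ⅔ = -5/12 ≈ -0.41667)
E(H, o) = 0
q(V) = 0
u(g) = 0 (u(g) = -0*g = -⅑*0 = 0)
(1/(u(24) + 27315) + 5667) + 12954 = (1/(0 + 27315) + 5667) + 12954 = (1/27315 + 5667) + 12954 = 154794106/27315 + 12954 = 508632616/27315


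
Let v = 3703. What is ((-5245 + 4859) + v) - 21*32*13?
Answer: -5419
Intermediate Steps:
((-5245 + 4859) + v) - 21*32*13 = ((-5245 + 4859) + 3703) - 21*32*13 = (-386 + 3703) - 672*13 = 3317 - 1*8736 = 3317 - 8736 = -5419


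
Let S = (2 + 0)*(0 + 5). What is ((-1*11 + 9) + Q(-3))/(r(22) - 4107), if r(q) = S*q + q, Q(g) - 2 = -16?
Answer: 16/3865 ≈ 0.0041397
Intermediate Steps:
S = 10 (S = 2*5 = 10)
Q(g) = -14 (Q(g) = 2 - 16 = -14)
r(q) = 11*q (r(q) = 10*q + q = 11*q)
((-1*11 + 9) + Q(-3))/(r(22) - 4107) = ((-1*11 + 9) - 14)/(11*22 - 4107) = ((-11 + 9) - 14)/(242 - 4107) = (-2 - 14)/(-3865) = -16*(-1/3865) = 16/3865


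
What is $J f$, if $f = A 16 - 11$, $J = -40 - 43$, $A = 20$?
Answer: $-25647$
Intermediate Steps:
$J = -83$ ($J = -40 - 43 = -83$)
$f = 309$ ($f = 20 \cdot 16 - 11 = 320 - 11 = 309$)
$J f = \left(-83\right) 309 = -25647$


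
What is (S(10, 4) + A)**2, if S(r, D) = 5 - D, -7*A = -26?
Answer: 1089/49 ≈ 22.224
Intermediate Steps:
A = 26/7 (A = -1/7*(-26) = 26/7 ≈ 3.7143)
(S(10, 4) + A)**2 = ((5 - 1*4) + 26/7)**2 = ((5 - 4) + 26/7)**2 = (1 + 26/7)**2 = (33/7)**2 = 1089/49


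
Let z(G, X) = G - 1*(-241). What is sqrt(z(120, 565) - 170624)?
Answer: I*sqrt(170263) ≈ 412.63*I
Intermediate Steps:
z(G, X) = 241 + G (z(G, X) = G + 241 = 241 + G)
sqrt(z(120, 565) - 170624) = sqrt((241 + 120) - 170624) = sqrt(361 - 170624) = sqrt(-170263) = I*sqrt(170263)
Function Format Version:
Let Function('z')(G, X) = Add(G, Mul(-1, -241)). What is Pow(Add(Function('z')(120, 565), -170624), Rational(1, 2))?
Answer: Mul(I, Pow(170263, Rational(1, 2))) ≈ Mul(412.63, I)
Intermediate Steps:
Function('z')(G, X) = Add(241, G) (Function('z')(G, X) = Add(G, 241) = Add(241, G))
Pow(Add(Function('z')(120, 565), -170624), Rational(1, 2)) = Pow(Add(Add(241, 120), -170624), Rational(1, 2)) = Pow(Add(361, -170624), Rational(1, 2)) = Pow(-170263, Rational(1, 2)) = Mul(I, Pow(170263, Rational(1, 2)))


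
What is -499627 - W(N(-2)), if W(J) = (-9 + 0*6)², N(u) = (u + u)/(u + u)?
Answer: -499708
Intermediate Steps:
N(u) = 1 (N(u) = (2*u)/((2*u)) = (2*u)*(1/(2*u)) = 1)
W(J) = 81 (W(J) = (-9 + 0)² = (-9)² = 81)
-499627 - W(N(-2)) = -499627 - 1*81 = -499627 - 81 = -499708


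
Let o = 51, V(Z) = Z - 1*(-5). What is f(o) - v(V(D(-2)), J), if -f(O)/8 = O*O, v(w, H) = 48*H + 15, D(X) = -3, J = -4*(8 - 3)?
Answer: -19863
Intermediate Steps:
J = -20 (J = -4*5 = -20)
V(Z) = 5 + Z (V(Z) = Z + 5 = 5 + Z)
v(w, H) = 15 + 48*H
f(O) = -8*O² (f(O) = -8*O*O = -8*O²)
f(o) - v(V(D(-2)), J) = -8*51² - (15 + 48*(-20)) = -8*2601 - (15 - 960) = -20808 - 1*(-945) = -20808 + 945 = -19863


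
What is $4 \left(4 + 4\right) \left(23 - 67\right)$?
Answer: $-1408$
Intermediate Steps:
$4 \left(4 + 4\right) \left(23 - 67\right) = 4 \cdot 8 \left(-44\right) = 32 \left(-44\right) = -1408$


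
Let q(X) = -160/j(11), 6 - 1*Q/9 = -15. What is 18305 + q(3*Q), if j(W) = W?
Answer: 201195/11 ≈ 18290.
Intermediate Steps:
Q = 189 (Q = 54 - 9*(-15) = 54 + 135 = 189)
q(X) = -160/11
18305 + q(3*Q) = 18305 - 160/11 = 201195/11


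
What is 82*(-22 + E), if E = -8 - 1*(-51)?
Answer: 1722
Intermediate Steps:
E = 43 (E = -8 + 51 = 43)
82*(-22 + E) = 82*(-22 + 43) = 82*21 = 1722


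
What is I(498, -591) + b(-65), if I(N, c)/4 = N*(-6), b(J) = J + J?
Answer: -12082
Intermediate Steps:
b(J) = 2*J
I(N, c) = -24*N (I(N, c) = 4*(N*(-6)) = 4*(-6*N) = -24*N)
I(498, -591) + b(-65) = -24*498 + 2*(-65) = -11952 - 130 = -12082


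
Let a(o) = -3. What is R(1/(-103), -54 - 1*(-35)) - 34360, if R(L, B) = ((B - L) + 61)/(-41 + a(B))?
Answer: -155723847/4532 ≈ -34361.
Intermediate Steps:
R(L, B) = -61/44 - B/44 + L/44 (R(L, B) = ((B - L) + 61)/(-41 - 3) = (61 + B - L)/(-44) = (61 + B - L)*(-1/44) = -61/44 - B/44 + L/44)
R(1/(-103), -54 - 1*(-35)) - 34360 = (-61/44 - (-54 - 1*(-35))/44 + (1/44)/(-103)) - 34360 = (-61/44 - (-54 + 35)/44 + (1/44)*(-1/103)) - 34360 = (-61/44 - 1/44*(-19) - 1/4532) - 34360 = (-61/44 + 19/44 - 1/4532) - 34360 = -4327/4532 - 34360 = -155723847/4532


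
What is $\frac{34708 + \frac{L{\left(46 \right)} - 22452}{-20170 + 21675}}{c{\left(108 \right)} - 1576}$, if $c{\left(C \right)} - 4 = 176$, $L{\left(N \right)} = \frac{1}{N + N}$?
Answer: $- \frac{4803604097}{193290160} \approx -24.852$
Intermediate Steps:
$L{\left(N \right)} = \frac{1}{2 N}$
$c{\left(C \right)} = 180$ ($c{\left(C \right)} = 4 + 176 = 180$)
$\frac{34708 + \frac{L{\left(46 \right)} - 22452}{-20170 + 21675}}{c{\left(108 \right)} - 1576} = \frac{34708 + \frac{\frac{1}{2 \cdot 46} - 22452}{-20170 + 21675}}{180 - 1576} = \frac{34708 + \frac{\frac{1}{2} \cdot \frac{1}{46} - 22452}{1505}}{-1396} = \left(34708 + \left(\frac{1}{92} - 22452\right) \frac{1}{1505}\right) \left(- \frac{1}{1396}\right) = \left(34708 - \frac{2065583}{138460}\right) \left(- \frac{1}{1396}\right) = \frac{4803604097}{138460} \left(- \frac{1}{1396}\right) = - \frac{4803604097}{193290160}$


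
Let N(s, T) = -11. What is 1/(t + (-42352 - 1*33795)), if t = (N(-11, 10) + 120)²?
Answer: -1/64266 ≈ -1.5560e-5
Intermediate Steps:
t = 11881 (t = (-11 + 120)² = 109² = 11881)
1/(t + (-42352 - 1*33795)) = 1/(11881 + (-42352 - 1*33795)) = 1/(11881 + (-42352 - 33795)) = 1/(11881 - 76147) = 1/(-64266) = -1/64266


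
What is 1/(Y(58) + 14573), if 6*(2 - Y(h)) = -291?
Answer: 2/29247 ≈ 6.8383e-5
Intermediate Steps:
Y(h) = 101/2 (Y(h) = 2 - 1/6*(-291) = 2 + 97/2 = 101/2)
1/(Y(58) + 14573) = 1/(101/2 + 14573) = 1/(29247/2) = 2/29247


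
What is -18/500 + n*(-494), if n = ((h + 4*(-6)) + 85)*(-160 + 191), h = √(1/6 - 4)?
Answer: -233538509/250 - 7657*I*√138/3 ≈ -9.3415e+5 - 29983.0*I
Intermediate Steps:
h = I*√138/6 (h = √(⅙ - 4) = √(-23/6) = I*√138/6 ≈ 1.9579*I)
n = 1891 + 31*I*√138/6 (n = ((I*√138/6 + 4*(-6)) + 85)*(-160 + 191) = ((I*√138/6 - 24) + 85)*31 = ((-24 + I*√138/6) + 85)*31 = (61 + I*√138/6)*31 = 1891 + 31*I*√138/6 ≈ 1891.0 + 60.695*I)
-18/500 + n*(-494) = -18/500 + (1891 + 31*I*√138/6)*(-494) = -18*1/500 + (-934154 - 7657*I*√138/3) = -9/250 + (-934154 - 7657*I*√138/3) = -233538509/250 - 7657*I*√138/3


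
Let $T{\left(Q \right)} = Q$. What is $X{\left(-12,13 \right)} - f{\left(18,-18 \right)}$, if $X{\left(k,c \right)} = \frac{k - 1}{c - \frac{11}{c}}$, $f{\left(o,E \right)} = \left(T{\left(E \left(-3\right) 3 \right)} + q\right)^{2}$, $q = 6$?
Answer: $- \frac{4459561}{158} \approx -28225.0$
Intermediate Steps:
$f{\left(o,E \right)} = \left(6 - 9 E\right)^{2}$ ($f{\left(o,E \right)} = \left(E \left(-3\right) 3 + 6\right)^{2} = \left(- 3 E 3 + 6\right)^{2} = \left(- 9 E + 6\right)^{2} = \left(6 - 9 E\right)^{2}$)
$X{\left(k,c \right)} = \frac{-1 + k}{c - \frac{11}{c}}$
$X{\left(-12,13 \right)} - f{\left(18,-18 \right)} = \frac{13 \left(-1 - 12\right)}{-11 + 13^{2}} - 9 \left(-2 + 3 \left(-18\right)\right)^{2} = 13 \frac{1}{-11 + 169} \left(-13\right) - 9 \left(-2 - 54\right)^{2} = 13 \cdot \frac{1}{158} \left(-13\right) - 9 \left(-56\right)^{2} = 13 \cdot \frac{1}{158} \left(-13\right) - 9 \cdot 3136 = - \frac{169}{158} - 28224 = - \frac{4459561}{158}$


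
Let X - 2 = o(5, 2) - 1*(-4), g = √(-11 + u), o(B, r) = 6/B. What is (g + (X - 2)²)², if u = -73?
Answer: 404476/625 + 2704*I*√21/25 ≈ 647.16 + 495.65*I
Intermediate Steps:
g = 2*I*√21 (g = √(-11 - 73) = √(-84) = 2*I*√21 ≈ 9.1651*I)
X = 36/5 (X = 2 + (6/5 - 1*(-4)) = 2 + (6*(⅕) + 4) = 2 + (6/5 + 4) = 2 + 26/5 = 36/5 ≈ 7.2000)
(g + (X - 2)²)² = (2*I*√21 + (36/5 - 2)²)² = (2*I*√21 + (26/5)²)² = (2*I*√21 + 676/25)² = (676/25 + 2*I*√21)²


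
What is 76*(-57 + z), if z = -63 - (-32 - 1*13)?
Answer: -5700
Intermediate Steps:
z = -18 (z = -63 - (-32 - 13) = -63 - 1*(-45) = -63 + 45 = -18)
76*(-57 + z) = 76*(-57 - 18) = 76*(-75) = -5700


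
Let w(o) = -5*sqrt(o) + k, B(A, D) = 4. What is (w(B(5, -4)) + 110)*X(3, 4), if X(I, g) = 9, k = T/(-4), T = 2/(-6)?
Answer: 3603/4 ≈ 900.75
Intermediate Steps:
T = -1/3 (T = 2*(-1/6) = -1/3 ≈ -0.33333)
k = 1/12 (k = -1/3/(-4) = -1/3*(-1/4) = 1/12 ≈ 0.083333)
w(o) = 1/12 - 5*sqrt(o) (w(o) = -5*sqrt(o) + 1/12 = 1/12 - 5*sqrt(o))
(w(B(5, -4)) + 110)*X(3, 4) = ((1/12 - 5*sqrt(4)) + 110)*9 = ((1/12 - 5*2) + 110)*9 = ((1/12 - 10) + 110)*9 = (-119/12 + 110)*9 = (1201/12)*9 = 3603/4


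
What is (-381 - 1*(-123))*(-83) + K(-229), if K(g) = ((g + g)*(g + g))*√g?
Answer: 21414 + 209764*I*√229 ≈ 21414.0 + 3.1743e+6*I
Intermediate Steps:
K(g) = 4*g^(5/2) (K(g) = ((2*g)*(2*g))*√g = (4*g²)*√g = 4*g^(5/2))
(-381 - 1*(-123))*(-83) + K(-229) = (-381 - 1*(-123))*(-83) + 4*(-229)^(5/2) = (-381 + 123)*(-83) + 4*(52441*I*√229) = -258*(-83) + 209764*I*√229 = 21414 + 209764*I*√229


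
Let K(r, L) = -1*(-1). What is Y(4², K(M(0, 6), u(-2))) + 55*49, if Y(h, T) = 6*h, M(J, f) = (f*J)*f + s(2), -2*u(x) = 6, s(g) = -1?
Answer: 2791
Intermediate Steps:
u(x) = -3 (u(x) = -½*6 = -3)
M(J, f) = -1 + J*f² (M(J, f) = (f*J)*f - 1 = (J*f)*f - 1 = J*f² - 1 = -1 + J*f²)
K(r, L) = 1
Y(4², K(M(0, 6), u(-2))) + 55*49 = 6*4² + 55*49 = 6*16 + 2695 = 96 + 2695 = 2791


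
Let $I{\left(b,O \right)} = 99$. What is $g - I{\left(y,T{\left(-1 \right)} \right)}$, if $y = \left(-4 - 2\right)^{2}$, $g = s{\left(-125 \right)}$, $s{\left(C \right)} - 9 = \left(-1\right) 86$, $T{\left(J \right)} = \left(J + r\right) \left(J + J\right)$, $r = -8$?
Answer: $-176$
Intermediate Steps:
$T{\left(J \right)} = 2 J \left(-8 + J\right)$ ($T{\left(J \right)} = \left(J - 8\right) \left(J + J\right) = \left(-8 + J\right) 2 J = 2 J \left(-8 + J\right)$)
$s{\left(C \right)} = -77$ ($s{\left(C \right)} = 9 - 86 = -77$)
$g = -77$
$y = 36$ ($y = \left(-6\right)^{2} = 36$)
$g - I{\left(y,T{\left(-1 \right)} \right)} = -77 - 99 = -176$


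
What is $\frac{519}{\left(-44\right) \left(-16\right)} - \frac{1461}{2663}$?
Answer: $\frac{353553}{1874752} \approx 0.18859$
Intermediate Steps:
$\frac{519}{\left(-44\right) \left(-16\right)} - \frac{1461}{2663} = \frac{519}{704} - \frac{1461}{2663} = \frac{353553}{1874752}$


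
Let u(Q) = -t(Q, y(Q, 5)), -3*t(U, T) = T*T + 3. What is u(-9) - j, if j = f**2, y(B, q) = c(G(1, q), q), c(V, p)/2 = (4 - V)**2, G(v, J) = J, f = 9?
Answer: -236/3 ≈ -78.667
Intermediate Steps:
c(V, p) = 2*(4 - V)**2
y(B, q) = 2*(-4 + q)**2
t(U, T) = -1 - T**2/3 (t(U, T) = -(T*T + 3)/3 = -(T**2 + 3)/3 = -(3 + T**2)/3 = -1 - T**2/3)
u(Q) = 7/3 (u(Q) = -(-1 - 4*(-4 + 5)**4/3) = -(-1 - (2*1**2)**2/3) = -(-1 - (2*1)**2/3) = -(-1 - 1/3*2**2) = -(-1 - 1/3*4) = -(-1 - 4/3) = -1*(-7/3) = 7/3)
j = 81 (j = 9**2 = 81)
u(-9) - j = 7/3 - 1*81 = 7/3 - 81 = -236/3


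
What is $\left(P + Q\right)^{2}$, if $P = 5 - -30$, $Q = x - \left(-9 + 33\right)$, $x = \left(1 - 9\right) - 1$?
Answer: $4$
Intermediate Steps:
$x = -9$ ($x = -8 - 1 = -9$)
$Q = -33$ ($Q = -9 - \left(-9 + 33\right) = -9 - 24 = -33$)
$P = 35$ ($P = 5 + 30 = 35$)
$\left(P + Q\right)^{2} = \left(35 - 33\right)^{2} = 2^{2} = 4$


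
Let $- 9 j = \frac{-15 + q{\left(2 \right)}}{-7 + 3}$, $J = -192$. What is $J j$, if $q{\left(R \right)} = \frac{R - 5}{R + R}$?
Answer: $84$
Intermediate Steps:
$q{\left(R \right)} = \frac{-5 + R}{2 R}$
$j = - \frac{7}{16}$ ($j = - \frac{\left(-15 + \frac{-5 + 2}{2 \cdot 2}\right) \frac{1}{-7 + 3}}{9} = - \frac{\left(-15 + \frac{1}{2} \cdot \frac{1}{2} \left(-3\right)\right) \frac{1}{-4}}{9} = - \frac{\left(-15 - \frac{3}{4}\right) \left(- \frac{1}{4}\right)}{9} = - \frac{\left(- \frac{63}{4}\right) \left(- \frac{1}{4}\right)}{9} = \left(- \frac{1}{9}\right) \frac{63}{16} = - \frac{7}{16} \approx -0.4375$)
$J j = \left(-192\right) \left(- \frac{7}{16}\right) = 84$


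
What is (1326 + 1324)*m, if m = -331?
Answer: -877150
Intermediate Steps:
(1326 + 1324)*m = (1326 + 1324)*(-331) = 2650*(-331) = -877150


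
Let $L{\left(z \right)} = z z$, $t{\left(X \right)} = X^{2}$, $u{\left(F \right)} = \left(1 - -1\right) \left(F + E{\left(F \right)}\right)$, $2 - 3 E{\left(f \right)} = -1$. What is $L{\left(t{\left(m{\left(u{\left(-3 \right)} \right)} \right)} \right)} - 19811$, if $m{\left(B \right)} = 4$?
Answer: $-19555$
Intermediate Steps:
$E{\left(f \right)} = 1$ ($E{\left(f \right)} = \frac{2}{3} - - \frac{1}{3} = \frac{2}{3} + \frac{1}{3} = 1$)
$u{\left(F \right)} = 2 + 2 F$ ($u{\left(F \right)} = \left(1 - -1\right) \left(F + 1\right) = \left(1 + 1\right) \left(1 + F\right) = 2 \left(1 + F\right) = 2 + 2 F$)
$L{\left(z \right)} = z^{2}$
$L{\left(t{\left(m{\left(u{\left(-3 \right)} \right)} \right)} \right)} - 19811 = \left(4^{2}\right)^{2} - 19811 = 16^{2} - 19811 = 256 - 19811 = -19555$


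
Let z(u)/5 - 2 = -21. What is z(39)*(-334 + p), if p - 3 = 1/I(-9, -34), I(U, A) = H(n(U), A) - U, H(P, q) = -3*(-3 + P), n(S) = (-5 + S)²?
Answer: 188671/6 ≈ 31445.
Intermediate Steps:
H(P, q) = 9 - 3*P
I(U, A) = 9 - U - 3*(-5 + U)² (I(U, A) = (9 - 3*(-5 + U)²) - U = 9 - U - 3*(-5 + U)²)
z(u) = -95 (z(u) = 10 + 5*(-21) = 10 - 105 = -95)
p = 1709/570 (p = 3 + 1/(9 - 1*(-9) - 3*(-5 - 9)²) = 3 + 1/(9 + 9 - 3*(-14)²) = 3 + 1/(9 + 9 - 3*196) = 3 + 1/(9 + 9 - 588) = 3 + 1/(-570) = 3 - 1/570 = 1709/570 ≈ 2.9982)
z(39)*(-334 + p) = -95*(-334 + 1709/570) = -95*(-188671/570) = 188671/6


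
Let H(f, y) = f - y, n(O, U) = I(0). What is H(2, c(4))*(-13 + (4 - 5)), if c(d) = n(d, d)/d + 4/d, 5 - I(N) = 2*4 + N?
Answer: -49/2 ≈ -24.500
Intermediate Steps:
I(N) = -3 - N (I(N) = 5 - (2*4 + N) = 5 - (8 + N) = 5 + (-8 - N) = -3 - N)
n(O, U) = -3 (n(O, U) = -3 - 1*0 = -3 + 0 = -3)
c(d) = 1/d (c(d) = -3/d + 4/d = 1/d)
H(2, c(4))*(-13 + (4 - 5)) = (2 - 1/4)*(-13 + (4 - 5)) = (2 - 1*1/4)*(-13 - 1) = (2 - 1/4)*(-14) = (7/4)*(-14) = -49/2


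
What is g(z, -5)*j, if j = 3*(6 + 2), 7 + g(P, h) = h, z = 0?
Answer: -288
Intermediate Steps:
g(P, h) = -7 + h
j = 24 (j = 3*8 = 24)
g(z, -5)*j = (-7 - 5)*24 = -12*24 = -288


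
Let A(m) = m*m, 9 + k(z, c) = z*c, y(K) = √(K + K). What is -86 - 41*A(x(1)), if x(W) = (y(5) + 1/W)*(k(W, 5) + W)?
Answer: -4145 - 738*√10 ≈ -6478.8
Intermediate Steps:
y(K) = √2*√K (y(K) = √(2*K) = √2*√K)
k(z, c) = -9 + c*z (k(z, c) = -9 + z*c = -9 + c*z)
x(W) = (-9 + 6*W)*(√10 + 1/W) (x(W) = (√2*√5 + 1/W)*((-9 + 5*W) + W) = (√10 + 1/W)*(-9 + 6*W) = (-9 + 6*W)*(√10 + 1/W))
A(m) = m²
-86 - 41*A(x(1)) = -86 - 41*(6 - 9*√10 - 9/1 + 6*1*√10)² = -86 - 41*(6 - 9*√10 - 9*1 + 6*√10)² = -86 - 41*(6 - 9*√10 - 9 + 6*√10)² = -86 - 41*(-3 - 3*√10)²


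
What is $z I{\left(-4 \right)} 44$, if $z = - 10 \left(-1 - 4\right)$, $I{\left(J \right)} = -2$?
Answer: $-4400$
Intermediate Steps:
$z = 50$ ($z = \left(-10\right) \left(-5\right) = 50$)
$z I{\left(-4 \right)} 44 = 50 \left(-2\right) 44 = \left(-100\right) 44 = -4400$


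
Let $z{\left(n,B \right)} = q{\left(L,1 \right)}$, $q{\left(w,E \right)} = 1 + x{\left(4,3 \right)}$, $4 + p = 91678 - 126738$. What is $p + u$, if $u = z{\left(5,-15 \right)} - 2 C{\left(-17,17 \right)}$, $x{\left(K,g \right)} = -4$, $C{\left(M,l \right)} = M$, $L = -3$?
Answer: $-35033$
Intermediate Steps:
$p = -35064$ ($p = -4 + \left(91678 - 126738\right) = -4 - 35060 = -35064$)
$q{\left(w,E \right)} = -3$ ($q{\left(w,E \right)} = 1 - 4 = -3$)
$z{\left(n,B \right)} = -3$
$u = 31$ ($u = -3 - -34 = -3 + 34 = 31$)
$p + u = -35064 + 31 = -35033$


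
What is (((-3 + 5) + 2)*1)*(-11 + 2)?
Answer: -36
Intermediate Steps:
(((-3 + 5) + 2)*1)*(-11 + 2) = ((2 + 2)*1)*(-9) = (4*1)*(-9) = 4*(-9) = -36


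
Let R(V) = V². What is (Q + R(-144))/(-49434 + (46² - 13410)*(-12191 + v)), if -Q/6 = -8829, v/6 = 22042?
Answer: -36855/678009184 ≈ -5.4358e-5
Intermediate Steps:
v = 132252 (v = 6*22042 = 132252)
Q = 52974 (Q = -6*(-8829) = 52974)
(Q + R(-144))/(-49434 + (46² - 13410)*(-12191 + v)) = (52974 + (-144)²)/(-49434 + (46² - 13410)*(-12191 + 132252)) = (52974 + 20736)/(-49434 + (2116 - 13410)*120061) = 73710/(-49434 - 11294*120061) = 73710/(-49434 - 1355968934) = 73710/(-1356018368) = 73710*(-1/1356018368) = -36855/678009184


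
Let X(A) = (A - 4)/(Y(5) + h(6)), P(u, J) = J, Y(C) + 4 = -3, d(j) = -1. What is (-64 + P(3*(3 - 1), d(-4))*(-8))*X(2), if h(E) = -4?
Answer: -112/11 ≈ -10.182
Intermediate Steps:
Y(C) = -7 (Y(C) = -4 - 3 = -7)
X(A) = 4/11 - A/11 (X(A) = (A - 4)/(-7 - 4) = (-4 + A)/(-11) = (-4 + A)*(-1/11) = 4/11 - A/11)
(-64 + P(3*(3 - 1), d(-4))*(-8))*X(2) = (-64 - 1*(-8))*(4/11 - 1/11*2) = (-64 + 8)*(4/11 - 2/11) = -56*2/11 = -112/11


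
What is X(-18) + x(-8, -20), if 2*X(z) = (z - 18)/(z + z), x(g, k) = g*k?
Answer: 321/2 ≈ 160.50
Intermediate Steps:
X(z) = (-18 + z)/(4*z) (X(z) = ((z - 18)/(z + z))/2 = ((-18 + z)/((2*z)))/2 = ((-18 + z)*(1/(2*z)))/2 = ((-18 + z)/(2*z))/2 = (-18 + z)/(4*z))
X(-18) + x(-8, -20) = (1/4)*(-18 - 18)/(-18) - 8*(-20) = (1/4)*(-1/18)*(-36) + 160 = 1/2 + 160 = 321/2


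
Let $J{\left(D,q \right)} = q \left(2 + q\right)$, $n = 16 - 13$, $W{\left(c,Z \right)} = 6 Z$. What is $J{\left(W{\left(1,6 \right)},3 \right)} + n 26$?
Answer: $93$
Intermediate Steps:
$n = 3$ ($n = 16 - 13 = 3$)
$J{\left(W{\left(1,6 \right)},3 \right)} + n 26 = 3 \left(2 + 3\right) + 3 \cdot 26 = 3 \cdot 5 + 78 = 15 + 78 = 93$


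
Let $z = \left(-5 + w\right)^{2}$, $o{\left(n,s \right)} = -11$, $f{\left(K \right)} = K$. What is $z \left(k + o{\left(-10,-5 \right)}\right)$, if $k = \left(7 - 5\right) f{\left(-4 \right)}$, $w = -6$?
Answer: $-2299$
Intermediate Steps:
$k = -8$ ($k = \left(7 - 5\right) \left(-4\right) = 2 \left(-4\right) = -8$)
$z = 121$ ($z = \left(-5 - 6\right)^{2} = \left(-11\right)^{2} = 121$)
$z \left(k + o{\left(-10,-5 \right)}\right) = 121 \left(-8 - 11\right) = 121 \left(-19\right) = -2299$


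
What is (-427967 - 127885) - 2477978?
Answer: -3033830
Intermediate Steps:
(-427967 - 127885) - 2477978 = -555852 - 2477978 = -3033830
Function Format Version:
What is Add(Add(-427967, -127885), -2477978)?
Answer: -3033830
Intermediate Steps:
Add(Add(-427967, -127885), -2477978) = Add(-555852, -2477978) = -3033830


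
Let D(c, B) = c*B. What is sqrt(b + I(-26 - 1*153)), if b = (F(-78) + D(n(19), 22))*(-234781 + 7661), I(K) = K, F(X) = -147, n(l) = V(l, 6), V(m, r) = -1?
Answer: 3*sqrt(4264789) ≈ 6195.4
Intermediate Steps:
n(l) = -1
D(c, B) = B*c
b = 38383280 (b = (-147 + 22*(-1))*(-234781 + 7661) = (-147 - 22)*(-227120) = -169*(-227120) = 38383280)
sqrt(b + I(-26 - 1*153)) = sqrt(38383280 + (-26 - 1*153)) = sqrt(38383280 + (-26 - 153)) = sqrt(38383280 - 179) = sqrt(38383101) = 3*sqrt(4264789)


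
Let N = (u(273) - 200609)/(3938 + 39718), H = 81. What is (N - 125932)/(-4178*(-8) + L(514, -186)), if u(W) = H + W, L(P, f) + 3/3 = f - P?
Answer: -5497887647/1428555288 ≈ -3.8486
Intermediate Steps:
L(P, f) = -1 + f - P (L(P, f) = -1 + (f - P) = -1 + f - P)
u(W) = 81 + W
N = -200255/43656 (N = ((81 + 273) - 200609)/(3938 + 39718) = (354 - 200609)/43656 = -200255*1/43656 = -200255/43656 ≈ -4.5871)
(N - 125932)/(-4178*(-8) + L(514, -186)) = (-200255/43656 - 125932)/(-4178*(-8) + (-1 - 186 - 1*514)) = -5497887647/(43656*(33424 + (-1 - 186 - 514))) = -5497887647/(43656*(33424 - 701)) = -5497887647/43656/32723 = -5497887647/43656*1/32723 = -5497887647/1428555288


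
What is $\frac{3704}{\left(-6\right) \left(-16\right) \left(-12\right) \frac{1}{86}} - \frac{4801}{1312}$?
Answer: $- \frac{3308285}{11808} \approx -280.17$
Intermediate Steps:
$\frac{3704}{\left(-6\right) \left(-16\right) \left(-12\right) \frac{1}{86}} - \frac{4801}{1312} = \frac{3704}{96 \left(-12\right) \frac{1}{86}} - \frac{4801}{1312} = \frac{3704}{\left(-1152\right) \frac{1}{86}} - \frac{4801}{1312} = \frac{3704}{- \frac{576}{43}} - \frac{4801}{1312} = 3704 \left(- \frac{43}{576}\right) - \frac{4801}{1312} = - \frac{19909}{72} - \frac{4801}{1312} = - \frac{3308285}{11808}$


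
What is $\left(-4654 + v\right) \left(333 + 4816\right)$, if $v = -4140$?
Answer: $-45280306$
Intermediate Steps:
$\left(-4654 + v\right) \left(333 + 4816\right) = \left(-4654 - 4140\right) \left(333 + 4816\right) = \left(-8794\right) 5149 = -45280306$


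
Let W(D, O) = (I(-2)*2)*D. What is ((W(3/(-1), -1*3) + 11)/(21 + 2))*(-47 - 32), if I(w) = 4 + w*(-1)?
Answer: 1975/23 ≈ 85.870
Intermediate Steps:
I(w) = 4 - w
W(D, O) = 12*D (W(D, O) = ((4 - 1*(-2))*2)*D = ((4 + 2)*2)*D = (6*2)*D = 12*D)
((W(3/(-1), -1*3) + 11)/(21 + 2))*(-47 - 32) = ((12*(3/(-1)) + 11)/(21 + 2))*(-47 - 32) = ((12*(3*(-1)) + 11)/23)*(-79) = ((12*(-3) + 11)*(1/23))*(-79) = ((-36 + 11)*(1/23))*(-79) = -25*1/23*(-79) = -25/23*(-79) = 1975/23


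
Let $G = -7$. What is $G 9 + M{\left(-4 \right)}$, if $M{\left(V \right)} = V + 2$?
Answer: $-65$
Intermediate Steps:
$M{\left(V \right)} = 2 + V$
$G 9 + M{\left(-4 \right)} = \left(-7\right) 9 + \left(2 - 4\right) = -63 - 2 = -65$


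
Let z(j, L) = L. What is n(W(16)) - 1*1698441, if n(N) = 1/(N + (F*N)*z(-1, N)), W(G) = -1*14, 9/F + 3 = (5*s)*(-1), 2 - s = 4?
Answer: -404228957/238 ≈ -1.6984e+6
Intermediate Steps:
s = -2 (s = 2 - 1*4 = 2 - 4 = -2)
F = 9/7 (F = 9/(-3 + (5*(-2))*(-1)) = 9/(-3 - 10*(-1)) = 9/(-3 + 10) = 9/7 ≈ 1.2857)
W(G) = -14
n(N) = 1/(N + 9*N²/7) (n(N) = 1/(N + (9*N/7)*N) = 1/(N + 9*N²/7))
n(W(16)) - 1*1698441 = 7/(-14*(7 + 9*(-14))) - 1*1698441 = 7*(-1/14)/(7 - 126) - 1698441 = 7*(-1/14)/(-119) - 1698441 = 7*(-1/14)*(-1/119) - 1698441 = 1/238 - 1698441 = -404228957/238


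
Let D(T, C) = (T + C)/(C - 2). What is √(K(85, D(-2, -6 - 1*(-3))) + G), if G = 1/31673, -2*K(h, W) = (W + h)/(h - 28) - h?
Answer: √1507620673842/190038 ≈ 6.4611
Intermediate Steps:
D(T, C) = (C + T)/(-2 + C)
K(h, W) = h/2 - (W + h)/(2*(-28 + h)) (K(h, W) = -((W + h)/(h - 28) - h)/2 = -((W + h)/(-28 + h) - h)/2 = -(-h + (W + h)/(-28 + h))/2 = h/2 - (W + h)/(2*(-28 + h)))
G = 1/31673 ≈ 3.1573e-5
√(K(85, D(-2, -6 - 1*(-3))) + G) = √((85² - ((-6 - 1*(-3)) - 2)/(-2 + (-6 - 1*(-3))) - 29*85)/(2*(-28 + 85)) + 1/31673) = √((½)*(7225 - ((-6 + 3) - 2)/(-2 + (-6 + 3)) - 2465)/57 + 1/31673) = √((½)*(1/57)*(7225 - (-3 - 2)/(-2 - 3) - 2465) + 1/31673) = √((½)*(1/57)*(7225 - (-5)/(-5) - 2465) + 1/31673) = √((½)*(1/57)*(7225 - (-1)*(-5)/5 - 2465) + 1/31673) = √((½)*(1/57)*(7225 - 1*1 - 2465) + 1/31673) = √((½)*(1/57)*(7225 - 1 - 2465) + 1/31673) = √((½)*(1/57)*4759 + 1/31673) = √(4759/114 + 1/31673) = √(7933259/190038) = √1507620673842/190038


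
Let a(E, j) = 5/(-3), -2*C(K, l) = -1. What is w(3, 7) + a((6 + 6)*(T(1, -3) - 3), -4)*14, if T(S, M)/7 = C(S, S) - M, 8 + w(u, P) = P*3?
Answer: -31/3 ≈ -10.333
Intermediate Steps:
C(K, l) = ½ (C(K, l) = -½*(-1) = ½)
w(u, P) = -8 + 3*P (w(u, P) = -8 + P*3 = -8 + 3*P)
T(S, M) = 7/2 - 7*M (T(S, M) = 7*(½ - M) = 7/2 - 7*M)
a(E, j) = -5/3 (a(E, j) = 5*(-⅓) = -5/3)
w(3, 7) + a((6 + 6)*(T(1, -3) - 3), -4)*14 = (-8 + 3*7) - 5/3*14 = (-8 + 21) - 70/3 = 13 - 70/3 = -31/3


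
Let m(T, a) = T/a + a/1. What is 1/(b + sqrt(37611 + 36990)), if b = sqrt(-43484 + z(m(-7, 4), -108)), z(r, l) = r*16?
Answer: 1/(9*sqrt(921) + 2*I*sqrt(10862)) ≈ 0.0023137 - 0.0017657*I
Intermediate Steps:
m(T, a) = a + T/a (m(T, a) = T/a + a*1 = T/a + a = a + T/a)
z(r, l) = 16*r
b = 2*I*sqrt(10862) (b = sqrt(-43484 + 16*(4 - 7/4)) = sqrt(-43484 + 16*(9/4)) = sqrt(-43484 + 36) = sqrt(-43448) = 2*I*sqrt(10862) ≈ 208.44*I)
1/(b + sqrt(37611 + 36990)) = 1/(2*I*sqrt(10862) + sqrt(37611 + 36990)) = 1/(2*I*sqrt(10862) + sqrt(74601)) = 1/(2*I*sqrt(10862) + 9*sqrt(921)) = 1/(9*sqrt(921) + 2*I*sqrt(10862))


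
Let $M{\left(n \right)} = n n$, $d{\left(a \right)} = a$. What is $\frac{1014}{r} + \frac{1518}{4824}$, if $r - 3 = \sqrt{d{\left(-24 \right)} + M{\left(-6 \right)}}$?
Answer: $- \frac{815003}{804} + 676 \sqrt{3} \approx 157.18$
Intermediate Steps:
$M{\left(n \right)} = n^{2}$
$r = 3 + 2 \sqrt{3}$ ($r = 3 + \sqrt{-24 + \left(-6\right)^{2}} = 3 + \sqrt{-24 + 36} = 3 + \sqrt{12} = 3 + 2 \sqrt{3} \approx 6.4641$)
$\frac{1014}{r} + \frac{1518}{4824} = \frac{1014}{3 + 2 \sqrt{3}} + \frac{1518}{4824} = \frac{1014}{3 + 2 \sqrt{3}} + 1518 \cdot \frac{1}{4824} = \frac{1014}{3 + 2 \sqrt{3}} + \frac{253}{804} = \frac{253}{804} + \frac{1014}{3 + 2 \sqrt{3}}$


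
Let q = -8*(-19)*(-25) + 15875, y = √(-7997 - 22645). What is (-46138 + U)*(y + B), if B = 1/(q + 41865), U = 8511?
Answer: -37627/53940 - 37627*I*√30642 ≈ -0.69757 - 6.5866e+6*I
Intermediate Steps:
y = I*√30642 (y = √(-30642) = I*√30642 ≈ 175.05*I)
q = 12075 (q = 152*(-25) + 15875 = -3800 + 15875 = 12075)
B = 1/53940 (B = 1/(12075 + 41865) = 1/53940 ≈ 1.8539e-5)
(-46138 + U)*(y + B) = (-46138 + 8511)*(I*√30642 + 1/53940) = -37627*(1/53940 + I*√30642) = -37627/53940 - 37627*I*√30642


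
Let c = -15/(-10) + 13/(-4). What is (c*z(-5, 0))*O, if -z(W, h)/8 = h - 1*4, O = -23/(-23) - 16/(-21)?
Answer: -296/3 ≈ -98.667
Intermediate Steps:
O = 37/21 (O = -23*(-1/23) - 16*(-1/21) = 1 + 16/21 = 37/21 ≈ 1.7619)
z(W, h) = 32 - 8*h (z(W, h) = -8*(h - 1*4) = -8*(h - 4) = -8*(-4 + h) = 32 - 8*h)
c = -7/4 (c = -15*(-⅒) + 13*(-¼) = 3/2 - 13/4 = -7/4 ≈ -1.7500)
(c*z(-5, 0))*O = -7*(32 - 8*0)/4*(37/21) = -7*(32 + 0)/4*(37/21) = -7/4*32*(37/21) = -56*37/21 = -296/3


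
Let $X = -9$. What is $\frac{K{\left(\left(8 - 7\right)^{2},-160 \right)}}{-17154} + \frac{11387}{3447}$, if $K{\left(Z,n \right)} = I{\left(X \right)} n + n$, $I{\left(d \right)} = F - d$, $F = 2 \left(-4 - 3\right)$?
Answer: $\frac{1192139}{364999} \approx 3.2661$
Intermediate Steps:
$F = -14$ ($F = 2 \left(-7\right) = -14$)
$I{\left(d \right)} = -14 - d$
$K{\left(Z,n \right)} = - 4 n$ ($K{\left(Z,n \right)} = \left(-14 - -9\right) n + n = \left(-14 + 9\right) n + n = - 5 n + n = - 4 n$)
$\frac{K{\left(\left(8 - 7\right)^{2},-160 \right)}}{-17154} + \frac{11387}{3447} = \frac{\left(-4\right) \left(-160\right)}{-17154} + \frac{11387}{3447} = 640 \left(- \frac{1}{17154}\right) + 11387 \cdot \frac{1}{3447} = - \frac{320}{8577} + \frac{11387}{3447} = \frac{1192139}{364999}$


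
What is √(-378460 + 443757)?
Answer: √65297 ≈ 255.53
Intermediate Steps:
√(-378460 + 443757) = √65297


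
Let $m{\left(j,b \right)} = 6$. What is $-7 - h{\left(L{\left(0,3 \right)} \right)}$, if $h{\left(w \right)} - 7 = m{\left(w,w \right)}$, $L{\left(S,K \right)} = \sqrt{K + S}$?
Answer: $-20$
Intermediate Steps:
$h{\left(w \right)} = 13$ ($h{\left(w \right)} = 7 + 6 = 13$)
$-7 - h{\left(L{\left(0,3 \right)} \right)} = -7 - 13 = -20$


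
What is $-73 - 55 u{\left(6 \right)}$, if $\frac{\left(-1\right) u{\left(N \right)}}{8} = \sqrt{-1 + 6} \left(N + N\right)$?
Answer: $-73 + 5280 \sqrt{5} \approx 11733.0$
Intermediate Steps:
$u{\left(N \right)} = - 16 N \sqrt{5}$ ($u{\left(N \right)} = - 8 \sqrt{-1 + 6} \left(N + N\right) = - 8 \sqrt{5} \cdot 2 N = - 8 \cdot 2 N \sqrt{5} = - 16 N \sqrt{5}$)
$-73 - 55 u{\left(6 \right)} = -73 - 55 \left(\left(-16\right) 6 \sqrt{5}\right) = -73 - 55 \left(- 96 \sqrt{5}\right) = -73 + 5280 \sqrt{5}$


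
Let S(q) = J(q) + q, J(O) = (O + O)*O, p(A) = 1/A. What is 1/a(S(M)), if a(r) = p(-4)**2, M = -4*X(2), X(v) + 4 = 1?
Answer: 16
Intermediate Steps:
X(v) = -3 (X(v) = -4 + 1 = -3)
J(O) = 2*O**2 (J(O) = (2*O)*O = 2*O**2)
M = 12 (M = -4*(-3) = 12)
S(q) = q + 2*q**2 (S(q) = 2*q**2 + q = q + 2*q**2)
a(r) = 1/16 (a(r) = (1/(-4))**2 = (-1/4)**2 = 1/16)
1/a(S(M)) = 1/(1/16) = 16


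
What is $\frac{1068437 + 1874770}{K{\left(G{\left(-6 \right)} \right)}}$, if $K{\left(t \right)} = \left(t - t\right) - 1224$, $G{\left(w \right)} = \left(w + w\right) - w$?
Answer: $- \frac{327023}{136} \approx -2404.6$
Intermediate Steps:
$G{\left(w \right)} = w$ ($G{\left(w \right)} = 2 w - w = w$)
$K{\left(t \right)} = -1224$ ($K{\left(t \right)} = 0 - 1224 = -1224$)
$\frac{1068437 + 1874770}{K{\left(G{\left(-6 \right)} \right)}} = \frac{1068437 + 1874770}{-1224} = 2943207 \left(- \frac{1}{1224}\right) = - \frac{327023}{136}$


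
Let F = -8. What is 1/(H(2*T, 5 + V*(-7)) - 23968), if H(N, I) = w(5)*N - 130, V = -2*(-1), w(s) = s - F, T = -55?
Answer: -1/25528 ≈ -3.9173e-5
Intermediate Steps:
w(s) = 8 + s (w(s) = s - 1*(-8) = s + 8 = 8 + s)
V = 2
H(N, I) = -130 + 13*N (H(N, I) = (8 + 5)*N - 130 = 13*N - 130 = -130 + 13*N)
1/(H(2*T, 5 + V*(-7)) - 23968) = 1/((-130 + 13*(2*(-55))) - 23968) = 1/((-130 + 13*(-110)) - 23968) = 1/((-130 - 1430) - 23968) = 1/(-1560 - 23968) = 1/(-25528) = -1/25528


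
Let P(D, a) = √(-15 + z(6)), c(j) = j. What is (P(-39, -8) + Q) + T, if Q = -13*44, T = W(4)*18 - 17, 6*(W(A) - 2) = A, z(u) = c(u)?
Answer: -541 + 3*I ≈ -541.0 + 3.0*I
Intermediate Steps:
z(u) = u
W(A) = 2 + A/6
P(D, a) = 3*I (P(D, a) = √(-15 + 6) = √(-9) = 3*I)
T = 31 (T = (2 + (⅙)*4)*18 - 17 = (2 + ⅔)*18 - 17 = (8/3)*18 - 17 = 48 - 17 = 31)
Q = -572
(P(-39, -8) + Q) + T = (3*I - 572) + 31 = (-572 + 3*I) + 31 = -541 + 3*I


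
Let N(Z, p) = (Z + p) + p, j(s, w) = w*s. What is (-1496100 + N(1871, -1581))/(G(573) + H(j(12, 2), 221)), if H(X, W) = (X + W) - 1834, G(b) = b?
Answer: 1497391/1016 ≈ 1473.8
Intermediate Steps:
j(s, w) = s*w
H(X, W) = -1834 + W + X (H(X, W) = (W + X) - 1834 = -1834 + W + X)
N(Z, p) = Z + 2*p
(-1496100 + N(1871, -1581))/(G(573) + H(j(12, 2), 221)) = (-1496100 + (1871 + 2*(-1581)))/(573 + (-1834 + 221 + 12*2)) = (-1496100 + (1871 - 3162))/(573 + (-1834 + 221 + 24)) = (-1496100 - 1291)/(573 - 1589) = -1497391/(-1016) = -1497391*(-1/1016) = 1497391/1016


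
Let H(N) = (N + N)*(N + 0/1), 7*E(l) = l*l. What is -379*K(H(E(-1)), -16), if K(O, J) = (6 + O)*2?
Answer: -224368/49 ≈ -4578.9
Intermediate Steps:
E(l) = l²/7 (E(l) = (l*l)/7 = l²/7)
H(N) = 2*N² (H(N) = (2*N)*(N + 0*1) = (2*N)*(N + 0) = (2*N)*N = 2*N²)
K(O, J) = 12 + 2*O
-379*K(H(E(-1)), -16) = -379*(12 + 2*(2*((⅐)*(-1)²)²)) = -379*(12 + 2*(2*((⅐)*1)²)) = -379*(12 + 2*(2*(⅐)²)) = -379*(12 + 2*(2*(1/49))) = -379*(12 + 2*(2/49)) = -379*(12 + 4/49) = -379*592/49 = -224368/49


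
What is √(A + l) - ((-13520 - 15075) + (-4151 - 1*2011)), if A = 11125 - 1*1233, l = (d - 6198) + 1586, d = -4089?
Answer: 34757 + √1191 ≈ 34792.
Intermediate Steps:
l = -8701 (l = (-4089 - 6198) + 1586 = -10287 + 1586 = -8701)
A = 9892 (A = 11125 - 1233 = 9892)
√(A + l) - ((-13520 - 15075) + (-4151 - 1*2011)) = √(9892 - 8701) - ((-13520 - 15075) + (-4151 - 1*2011)) = √1191 - (-28595 + (-4151 - 2011)) = √1191 - (-28595 - 6162) = √1191 - 1*(-34757) = √1191 + 34757 = 34757 + √1191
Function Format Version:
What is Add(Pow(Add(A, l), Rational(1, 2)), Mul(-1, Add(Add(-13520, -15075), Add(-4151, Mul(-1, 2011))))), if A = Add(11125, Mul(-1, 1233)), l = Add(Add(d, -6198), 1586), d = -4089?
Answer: Add(34757, Pow(1191, Rational(1, 2))) ≈ 34792.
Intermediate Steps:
l = -8701 (l = Add(Add(-4089, -6198), 1586) = Add(-10287, 1586) = -8701)
A = 9892 (A = Add(11125, -1233) = 9892)
Add(Pow(Add(A, l), Rational(1, 2)), Mul(-1, Add(Add(-13520, -15075), Add(-4151, Mul(-1, 2011))))) = Add(Pow(Add(9892, -8701), Rational(1, 2)), Mul(-1, Add(Add(-13520, -15075), Add(-4151, Mul(-1, 2011))))) = Add(Pow(1191, Rational(1, 2)), Mul(-1, Add(-28595, Add(-4151, -2011)))) = Add(Pow(1191, Rational(1, 2)), Mul(-1, Add(-28595, -6162))) = Add(Pow(1191, Rational(1, 2)), Mul(-1, -34757)) = Add(Pow(1191, Rational(1, 2)), 34757) = Add(34757, Pow(1191, Rational(1, 2)))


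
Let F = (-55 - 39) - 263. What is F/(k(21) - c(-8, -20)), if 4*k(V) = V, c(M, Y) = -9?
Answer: -476/19 ≈ -25.053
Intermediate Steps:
k(V) = V/4
F = -357 (F = -94 - 263 = -357)
F/(k(21) - c(-8, -20)) = -357/((1/4)*21 - 1*(-9)) = -357/(21/4 + 9) = -357/57/4 = -357*4/57 = -476/19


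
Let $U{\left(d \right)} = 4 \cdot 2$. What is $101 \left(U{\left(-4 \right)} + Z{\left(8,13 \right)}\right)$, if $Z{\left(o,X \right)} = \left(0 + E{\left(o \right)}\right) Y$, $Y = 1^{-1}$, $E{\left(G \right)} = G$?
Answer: $1616$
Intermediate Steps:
$U{\left(d \right)} = 8$
$Y = 1$
$Z{\left(o,X \right)} = o$ ($Z{\left(o,X \right)} = \left(0 + o\right) 1 = o 1 = o$)
$101 \left(U{\left(-4 \right)} + Z{\left(8,13 \right)}\right) = 101 \left(8 + 8\right) = 101 \cdot 16 = 1616$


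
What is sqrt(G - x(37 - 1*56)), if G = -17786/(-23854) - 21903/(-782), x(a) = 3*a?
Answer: sqrt(7459903700141570)/9326914 ≈ 9.2604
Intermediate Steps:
G = 268191407/9326914 (G = -17786*(-1/23854) - 21903*(-1/782) = 8893/11927 + 21903/782 = 268191407/9326914 ≈ 28.755)
sqrt(G - x(37 - 1*56)) = sqrt(268191407/9326914 - 3*(37 - 1*56)) = sqrt(268191407/9326914 - 3*(37 - 56)) = sqrt(268191407/9326914 - 3*(-19)) = sqrt(268191407/9326914 - 1*(-57)) = sqrt(268191407/9326914 + 57) = sqrt(799825505/9326914) = sqrt(7459903700141570)/9326914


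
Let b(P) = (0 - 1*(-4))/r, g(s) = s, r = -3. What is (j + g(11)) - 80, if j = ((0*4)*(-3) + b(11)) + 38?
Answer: -97/3 ≈ -32.333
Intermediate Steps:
b(P) = -4/3 (b(P) = (0 - 1*(-4))/(-3) = (0 + 4)*(-⅓) = 4*(-⅓) = -4/3)
j = 110/3 (j = ((0*4)*(-3) - 4/3) + 38 = (0*(-3) - 4/3) + 38 = (0 - 4/3) + 38 = -4/3 + 38 = 110/3 ≈ 36.667)
(j + g(11)) - 80 = (110/3 + 11) - 80 = 143/3 - 80 = -97/3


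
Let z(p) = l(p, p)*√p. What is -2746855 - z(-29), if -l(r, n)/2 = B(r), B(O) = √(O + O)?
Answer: -2746855 - 58*√2 ≈ -2.7469e+6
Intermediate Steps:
B(O) = √2*√O (B(O) = √(2*O) = √2*√O)
l(r, n) = -2*√2*√r
z(p) = -2*p*√2 (z(p) = (-2*√2*√p)*√p = -2*p*√2)
-2746855 - z(-29) = -2746855 - (-2)*(-29)*√2 = -2746855 - 58*√2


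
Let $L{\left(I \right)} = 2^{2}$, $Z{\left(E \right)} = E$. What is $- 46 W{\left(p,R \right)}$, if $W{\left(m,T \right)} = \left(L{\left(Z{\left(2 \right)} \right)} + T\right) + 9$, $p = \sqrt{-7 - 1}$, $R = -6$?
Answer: $-322$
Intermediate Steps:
$L{\left(I \right)} = 4$
$p = 2 i \sqrt{2}$ ($p = \sqrt{-8} = 2 i \sqrt{2} \approx 2.8284 i$)
$W{\left(m,T \right)} = 13 + T$ ($W{\left(m,T \right)} = \left(4 + T\right) + 9 = 13 + T$)
$- 46 W{\left(p,R \right)} = - 46 \left(13 - 6\right) = \left(-46\right) 7 = -322$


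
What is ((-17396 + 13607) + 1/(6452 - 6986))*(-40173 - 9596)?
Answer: 100698961463/534 ≈ 1.8857e+8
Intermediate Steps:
((-17396 + 13607) + 1/(6452 - 6986))*(-40173 - 9596) = (-3789 + 1/(-534))*(-49769) = (-3789 - 1/534)*(-49769) = -2023327/534*(-49769) = 100698961463/534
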